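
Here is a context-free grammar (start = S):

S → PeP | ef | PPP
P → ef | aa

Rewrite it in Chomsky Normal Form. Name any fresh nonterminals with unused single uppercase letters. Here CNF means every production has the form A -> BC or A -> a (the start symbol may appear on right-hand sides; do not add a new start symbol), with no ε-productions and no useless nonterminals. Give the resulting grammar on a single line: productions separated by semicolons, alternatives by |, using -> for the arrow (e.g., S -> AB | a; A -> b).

S -> BC | PD | PE; A -> a; B -> e; C -> f; D -> BP; E -> PP; P -> AA | BC

No ε-productions.
No unit productions to eliminate.
TERM: introduce A -> a, B -> e, C -> f and substitute in every rule of length ≥2.
BIN: S -> PBP becomes S -> PD, D -> BP; S -> PPP becomes S -> PE, E -> PP.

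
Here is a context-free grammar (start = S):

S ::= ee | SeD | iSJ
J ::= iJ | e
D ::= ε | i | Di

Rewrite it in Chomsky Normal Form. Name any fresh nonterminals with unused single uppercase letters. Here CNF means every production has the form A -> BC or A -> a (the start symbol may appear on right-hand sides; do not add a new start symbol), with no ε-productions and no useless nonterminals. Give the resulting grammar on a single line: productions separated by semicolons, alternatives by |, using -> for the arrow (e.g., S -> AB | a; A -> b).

S -> AC | BB | SB | SE; A -> i; B -> e; C -> SJ; D -> i | DA; E -> BD; J -> e | AJ

Nullable: {D}; after ε-elimination: S -> Se | ee | SeD | iSJ; D -> i | Di; J -> e | iJ.
No unit productions to eliminate.
TERM: introduce B -> e, A -> i and substitute in every rule of length ≥2.
BIN: S -> ASJ becomes S -> AC, C -> SJ; S -> SBD becomes S -> SE, E -> BD.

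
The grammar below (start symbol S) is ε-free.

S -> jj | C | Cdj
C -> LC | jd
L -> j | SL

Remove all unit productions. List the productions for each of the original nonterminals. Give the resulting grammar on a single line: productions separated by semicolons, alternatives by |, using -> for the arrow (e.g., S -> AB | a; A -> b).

Unit productions: S->C.
Unit pairs (A ⇒* B via units): (S,C).
S: inherits non-unit rules of {C, S} → Cdj | LC | jd | jj.
C: inherits non-unit rules of {C} → LC | jd.
L: inherits non-unit rules of {L} → SL | j.

S -> LC | jd | jj | Cdj; C -> LC | jd; L -> j | SL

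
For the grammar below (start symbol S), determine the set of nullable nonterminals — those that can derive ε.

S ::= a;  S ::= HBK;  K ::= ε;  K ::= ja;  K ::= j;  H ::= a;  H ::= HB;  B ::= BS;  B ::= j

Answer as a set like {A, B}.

{K}

Directly nullable (have an ε-rule): {K}.
Not nullable: B, H, S — each has a terminal in every rule's right-hand side or depends on a non-nullable symbol.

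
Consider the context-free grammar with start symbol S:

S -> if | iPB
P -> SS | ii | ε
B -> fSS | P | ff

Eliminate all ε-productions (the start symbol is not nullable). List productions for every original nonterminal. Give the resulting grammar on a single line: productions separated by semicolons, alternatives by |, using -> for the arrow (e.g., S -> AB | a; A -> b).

Nullable set: {B, P}.
S -> iPB: P, B nullable, giving i | iB | iP | iPB.
B -> P: P nullable, giving P.
Drop P -> ε.
Unchanged (no nullable symbols): S -> if; B -> fSS; B -> ff; P -> SS; P -> ii.

S -> i | iB | iP | if | iPB; B -> P | ff | fSS; P -> SS | ii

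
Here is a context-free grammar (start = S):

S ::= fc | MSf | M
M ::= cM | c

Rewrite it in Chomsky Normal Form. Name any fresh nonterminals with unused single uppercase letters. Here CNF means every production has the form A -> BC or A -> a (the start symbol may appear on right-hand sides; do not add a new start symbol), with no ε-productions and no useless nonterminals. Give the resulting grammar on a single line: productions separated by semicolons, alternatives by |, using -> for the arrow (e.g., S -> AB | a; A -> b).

S -> c | AM | BA | MC; A -> c; B -> f; C -> SB; M -> c | AM

No ε-productions.
After unit-elimination: S -> c | cM | fc | MSf; M -> c | cM.
TERM: introduce A -> c, B -> f and substitute in every rule of length ≥2.
BIN: S -> MSB becomes S -> MC, C -> SB.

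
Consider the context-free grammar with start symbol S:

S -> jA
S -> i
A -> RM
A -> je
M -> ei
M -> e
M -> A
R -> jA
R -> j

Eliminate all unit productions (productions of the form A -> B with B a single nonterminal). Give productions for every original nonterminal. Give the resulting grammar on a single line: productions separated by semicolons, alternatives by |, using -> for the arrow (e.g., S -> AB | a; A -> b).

Unit productions: M->A.
Unit pairs (A ⇒* B via units): (M,A).
S: inherits non-unit rules of {S} → i | jA.
A: inherits non-unit rules of {A} → RM | je.
M: inherits non-unit rules of {A, M} → RM | e | ei | je.
R: inherits non-unit rules of {R} → j | jA.

S -> i | jA; A -> RM | je; M -> e | RM | ei | je; R -> j | jA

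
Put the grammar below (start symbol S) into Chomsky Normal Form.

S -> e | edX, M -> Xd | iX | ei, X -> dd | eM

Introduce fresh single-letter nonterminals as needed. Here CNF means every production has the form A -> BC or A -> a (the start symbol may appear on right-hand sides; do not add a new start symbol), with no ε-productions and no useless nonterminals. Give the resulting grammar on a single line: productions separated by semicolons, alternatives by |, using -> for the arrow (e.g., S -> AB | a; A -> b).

S -> e | BD; A -> d; B -> e; C -> i; D -> AX; M -> BC | CX | XA; X -> AA | BM

No ε-productions.
No unit productions to eliminate.
TERM: introduce A -> d, B -> e, C -> i and substitute in every rule of length ≥2.
BIN: S -> BAX becomes S -> BD, D -> AX.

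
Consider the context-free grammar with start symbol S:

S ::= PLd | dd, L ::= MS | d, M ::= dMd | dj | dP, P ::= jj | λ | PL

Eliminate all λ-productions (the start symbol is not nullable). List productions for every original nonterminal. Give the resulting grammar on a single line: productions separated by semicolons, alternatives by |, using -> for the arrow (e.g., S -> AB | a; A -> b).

Nullable set: {P}.
S -> PLd: P nullable, giving Ld | PLd.
M -> dP: P nullable, giving d | dP.
Drop P -> λ.
P -> PL: P nullable, giving L | PL.
Unchanged (no nullable symbols): S -> dd; L -> MS; L -> d; M -> dMd; M -> dj; P -> jj.

S -> Ld | dd | PLd; L -> d | MS; M -> d | dP | dj | dMd; P -> L | PL | jj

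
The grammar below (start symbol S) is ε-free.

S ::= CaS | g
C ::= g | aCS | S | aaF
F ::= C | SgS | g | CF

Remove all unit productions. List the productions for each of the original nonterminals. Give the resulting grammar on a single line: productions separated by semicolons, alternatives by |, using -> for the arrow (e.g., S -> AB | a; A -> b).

S -> g | CaS; C -> g | CaS | aCS | aaF; F -> g | CF | CaS | SgS | aCS | aaF

Unit productions: C->S, F->C.
Unit pairs (A ⇒* B via units): (C,S), (F,C), (F,S).
S: inherits non-unit rules of {S} → CaS | g.
C: inherits non-unit rules of {C, S} → CaS | aCS | aaF | g.
F: inherits non-unit rules of {C, F, S} → CF | CaS | SgS | aCS | aaF | g.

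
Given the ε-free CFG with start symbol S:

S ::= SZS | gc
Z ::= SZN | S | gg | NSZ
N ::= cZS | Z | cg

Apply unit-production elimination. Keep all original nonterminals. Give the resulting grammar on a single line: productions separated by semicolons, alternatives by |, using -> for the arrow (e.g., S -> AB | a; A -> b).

Unit productions: N->Z, Z->S.
Unit pairs (A ⇒* B via units): (N,S), (N,Z), (Z,S).
S: inherits non-unit rules of {S} → SZS | gc.
N: inherits non-unit rules of {N, S, Z} → NSZ | SZN | SZS | cZS | cg | gc | gg.
Z: inherits non-unit rules of {S, Z} → NSZ | SZN | SZS | gc | gg.

S -> gc | SZS; N -> cg | gc | gg | NSZ | SZN | SZS | cZS; Z -> gc | gg | NSZ | SZN | SZS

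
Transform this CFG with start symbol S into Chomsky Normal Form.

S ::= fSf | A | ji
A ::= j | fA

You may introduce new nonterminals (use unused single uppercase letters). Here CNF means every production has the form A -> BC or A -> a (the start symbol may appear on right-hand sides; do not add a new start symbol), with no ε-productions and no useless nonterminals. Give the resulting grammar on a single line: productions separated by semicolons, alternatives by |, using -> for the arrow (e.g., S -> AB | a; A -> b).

S -> j | BA | BE | CD; A -> j | BA; B -> f; C -> j; D -> i; E -> SB

No ε-productions.
After unit-elimination: S -> j | fA | ji | fSf; A -> j | fA.
TERM: introduce B -> f, D -> i, C -> j and substitute in every rule of length ≥2.
BIN: S -> BSB becomes S -> BE, E -> SB.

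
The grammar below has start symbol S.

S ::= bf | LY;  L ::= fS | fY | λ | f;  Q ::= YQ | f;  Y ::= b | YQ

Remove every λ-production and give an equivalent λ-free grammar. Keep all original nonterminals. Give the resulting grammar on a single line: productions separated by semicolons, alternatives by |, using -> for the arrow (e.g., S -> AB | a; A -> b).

S -> Y | LY | bf; L -> f | fS | fY; Q -> f | YQ; Y -> b | YQ

Nullable set: {L}.
S -> LY: L nullable, giving LY | Y.
Drop L -> λ.
Unchanged (no nullable symbols): S -> bf; L -> f; L -> fS; L -> fY; Q -> YQ; Q -> f; Y -> YQ; Y -> b.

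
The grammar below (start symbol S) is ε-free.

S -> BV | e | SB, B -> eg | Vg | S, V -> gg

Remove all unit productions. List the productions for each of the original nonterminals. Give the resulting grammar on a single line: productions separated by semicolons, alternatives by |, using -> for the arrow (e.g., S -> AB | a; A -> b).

Unit productions: B->S.
Unit pairs (A ⇒* B via units): (B,S).
S: inherits non-unit rules of {S} → BV | SB | e.
B: inherits non-unit rules of {B, S} → BV | SB | Vg | e | eg.
V: inherits non-unit rules of {V} → gg.

S -> e | BV | SB; B -> e | BV | SB | Vg | eg; V -> gg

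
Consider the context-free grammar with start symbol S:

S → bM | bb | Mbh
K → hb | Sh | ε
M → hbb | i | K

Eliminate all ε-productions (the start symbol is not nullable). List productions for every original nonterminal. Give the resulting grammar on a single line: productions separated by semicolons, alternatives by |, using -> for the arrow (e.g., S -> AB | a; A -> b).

Nullable set: {K, M}.
S -> Mbh: M nullable, giving Mbh | bh.
S -> bM: M nullable, giving b | bM.
Drop K -> ε.
M -> K: K nullable, giving K.
Unchanged (no nullable symbols): S -> bb; K -> Sh; K -> hb; M -> hbb; M -> i.

S -> b | bM | bb | bh | Mbh; K -> Sh | hb; M -> K | i | hbb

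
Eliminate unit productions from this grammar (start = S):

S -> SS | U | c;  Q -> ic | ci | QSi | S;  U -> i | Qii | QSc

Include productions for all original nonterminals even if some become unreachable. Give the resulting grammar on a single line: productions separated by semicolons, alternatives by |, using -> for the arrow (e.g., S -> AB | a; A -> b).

Unit productions: Q->S, S->U.
Unit pairs (A ⇒* B via units): (Q,S), (Q,U), (S,U).
S: inherits non-unit rules of {S, U} → QSc | Qii | SS | c | i.
Q: inherits non-unit rules of {Q, S, U} → QSc | QSi | Qii | SS | c | ci | i | ic.
U: inherits non-unit rules of {U} → QSc | Qii | i.

S -> c | i | SS | QSc | Qii; Q -> c | i | SS | ci | ic | QSc | QSi | Qii; U -> i | QSc | Qii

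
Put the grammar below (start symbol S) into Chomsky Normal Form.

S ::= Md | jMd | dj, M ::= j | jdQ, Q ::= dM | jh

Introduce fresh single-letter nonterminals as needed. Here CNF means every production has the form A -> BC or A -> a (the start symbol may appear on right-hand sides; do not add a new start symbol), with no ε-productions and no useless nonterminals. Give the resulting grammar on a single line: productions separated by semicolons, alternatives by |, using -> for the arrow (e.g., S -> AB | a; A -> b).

No ε-productions.
No unit productions to eliminate.
TERM: introduce B -> d, C -> h, A -> j and substitute in every rule of length ≥2.
BIN: M -> ABQ becomes M -> AD, D -> BQ; S -> AMB becomes S -> AE, E -> MB.

S -> AE | BA | MB; A -> j; B -> d; C -> h; D -> BQ; E -> MB; M -> j | AD; Q -> AC | BM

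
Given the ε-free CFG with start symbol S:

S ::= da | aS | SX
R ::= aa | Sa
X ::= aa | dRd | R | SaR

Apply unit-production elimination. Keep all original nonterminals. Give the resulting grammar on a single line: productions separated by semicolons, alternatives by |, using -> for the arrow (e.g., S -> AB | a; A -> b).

Unit productions: X->R.
Unit pairs (A ⇒* B via units): (X,R).
S: inherits non-unit rules of {S} → SX | aS | da.
R: inherits non-unit rules of {R} → Sa | aa.
X: inherits non-unit rules of {R, X} → Sa | SaR | aa | dRd.

S -> SX | aS | da; R -> Sa | aa; X -> Sa | aa | SaR | dRd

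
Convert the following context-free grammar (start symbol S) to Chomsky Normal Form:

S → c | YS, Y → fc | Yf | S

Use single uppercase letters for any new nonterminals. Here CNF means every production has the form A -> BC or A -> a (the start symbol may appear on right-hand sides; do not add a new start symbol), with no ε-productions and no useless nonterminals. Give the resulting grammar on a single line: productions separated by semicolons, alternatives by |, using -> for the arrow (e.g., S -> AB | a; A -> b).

No ε-productions.
After unit-elimination: S -> c | YS; Y -> c | YS | Yf | fc.
TERM: introduce B -> c, A -> f and substitute in every rule of length ≥2.

S -> c | YS; A -> f; B -> c; Y -> c | AB | YA | YS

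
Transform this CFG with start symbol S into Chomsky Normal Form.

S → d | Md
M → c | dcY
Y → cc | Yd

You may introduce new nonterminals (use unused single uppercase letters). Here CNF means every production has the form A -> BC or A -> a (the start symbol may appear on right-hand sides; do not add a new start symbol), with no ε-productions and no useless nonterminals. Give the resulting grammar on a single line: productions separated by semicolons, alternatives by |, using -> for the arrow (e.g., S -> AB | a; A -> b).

No ε-productions.
No unit productions to eliminate.
TERM: introduce B -> c, A -> d and substitute in every rule of length ≥2.
BIN: M -> ABY becomes M -> AC, C -> BY.

S -> d | MA; A -> d; B -> c; C -> BY; M -> c | AC; Y -> BB | YA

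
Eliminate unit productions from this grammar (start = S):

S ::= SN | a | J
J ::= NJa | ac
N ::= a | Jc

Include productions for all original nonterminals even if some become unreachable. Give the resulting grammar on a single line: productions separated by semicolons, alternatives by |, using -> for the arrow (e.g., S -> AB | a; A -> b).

Unit productions: S->J.
Unit pairs (A ⇒* B via units): (S,J).
S: inherits non-unit rules of {J, S} → NJa | SN | a | ac.
J: inherits non-unit rules of {J} → NJa | ac.
N: inherits non-unit rules of {N} → Jc | a.

S -> a | SN | ac | NJa; J -> ac | NJa; N -> a | Jc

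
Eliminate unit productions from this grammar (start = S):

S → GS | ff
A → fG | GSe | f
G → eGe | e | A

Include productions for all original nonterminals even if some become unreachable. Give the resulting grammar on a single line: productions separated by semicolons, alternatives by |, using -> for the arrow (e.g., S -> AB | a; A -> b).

Unit productions: G->A.
Unit pairs (A ⇒* B via units): (G,A).
S: inherits non-unit rules of {S} → GS | ff.
A: inherits non-unit rules of {A} → GSe | f | fG.
G: inherits non-unit rules of {A, G} → GSe | e | eGe | f | fG.

S -> GS | ff; A -> f | fG | GSe; G -> e | f | fG | GSe | eGe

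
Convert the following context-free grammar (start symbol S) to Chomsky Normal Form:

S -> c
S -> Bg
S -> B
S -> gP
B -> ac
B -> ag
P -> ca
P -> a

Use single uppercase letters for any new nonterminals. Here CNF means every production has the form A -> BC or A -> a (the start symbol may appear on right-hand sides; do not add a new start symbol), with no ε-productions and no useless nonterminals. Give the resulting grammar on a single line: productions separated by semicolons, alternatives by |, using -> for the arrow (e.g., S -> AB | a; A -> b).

S -> c | AC | AD | BD | DP; A -> a; B -> AC | AD; C -> c; D -> g; P -> a | CA

No ε-productions.
After unit-elimination: S -> c | Bg | ac | ag | gP; B -> ac | ag; P -> a | ca.
TERM: introduce A -> a, C -> c, D -> g and substitute in every rule of length ≥2.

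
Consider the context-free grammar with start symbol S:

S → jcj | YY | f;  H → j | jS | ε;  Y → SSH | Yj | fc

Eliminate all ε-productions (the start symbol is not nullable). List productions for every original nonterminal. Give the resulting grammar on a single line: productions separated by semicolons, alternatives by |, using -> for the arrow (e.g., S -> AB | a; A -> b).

S -> f | YY | jcj; H -> j | jS; Y -> SS | Yj | fc | SSH

Nullable set: {H}.
Drop H -> ε.
Y -> SSH: H nullable, giving SS | SSH.
Unchanged (no nullable symbols): S -> YY; S -> f; S -> jcj; H -> j; H -> jS; Y -> Yj; Y -> fc.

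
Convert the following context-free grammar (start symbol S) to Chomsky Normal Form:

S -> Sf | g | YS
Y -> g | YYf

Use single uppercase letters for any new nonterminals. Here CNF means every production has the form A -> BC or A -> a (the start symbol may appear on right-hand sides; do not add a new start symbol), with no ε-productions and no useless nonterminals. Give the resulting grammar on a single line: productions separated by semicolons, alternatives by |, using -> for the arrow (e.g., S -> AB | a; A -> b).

S -> g | SA | YS; A -> f; B -> YA; Y -> g | YB

No ε-productions.
No unit productions to eliminate.
TERM: introduce A -> f and substitute in every rule of length ≥2.
BIN: Y -> YYA becomes Y -> YB, B -> YA.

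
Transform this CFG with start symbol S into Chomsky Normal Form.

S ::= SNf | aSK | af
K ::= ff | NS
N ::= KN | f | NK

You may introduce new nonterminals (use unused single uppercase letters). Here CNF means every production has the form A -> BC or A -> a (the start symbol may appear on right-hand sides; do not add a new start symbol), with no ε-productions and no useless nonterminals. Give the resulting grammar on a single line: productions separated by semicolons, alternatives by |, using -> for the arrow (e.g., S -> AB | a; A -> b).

S -> BA | BC | SD; A -> f; B -> a; C -> SK; D -> NA; K -> AA | NS; N -> f | KN | NK

No ε-productions.
No unit productions to eliminate.
TERM: introduce B -> a, A -> f and substitute in every rule of length ≥2.
BIN: S -> BSK becomes S -> BC, C -> SK; S -> SNA becomes S -> SD, D -> NA.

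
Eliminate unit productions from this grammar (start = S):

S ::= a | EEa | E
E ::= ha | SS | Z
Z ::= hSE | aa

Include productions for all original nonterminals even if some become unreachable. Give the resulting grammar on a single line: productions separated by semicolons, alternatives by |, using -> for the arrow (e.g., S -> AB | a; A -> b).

Unit productions: E->Z, S->E.
Unit pairs (A ⇒* B via units): (E,Z), (S,E), (S,Z).
S: inherits non-unit rules of {E, S, Z} → EEa | SS | a | aa | hSE | ha.
E: inherits non-unit rules of {E, Z} → SS | aa | hSE | ha.
Z: inherits non-unit rules of {Z} → aa | hSE.

S -> a | SS | aa | ha | EEa | hSE; E -> SS | aa | ha | hSE; Z -> aa | hSE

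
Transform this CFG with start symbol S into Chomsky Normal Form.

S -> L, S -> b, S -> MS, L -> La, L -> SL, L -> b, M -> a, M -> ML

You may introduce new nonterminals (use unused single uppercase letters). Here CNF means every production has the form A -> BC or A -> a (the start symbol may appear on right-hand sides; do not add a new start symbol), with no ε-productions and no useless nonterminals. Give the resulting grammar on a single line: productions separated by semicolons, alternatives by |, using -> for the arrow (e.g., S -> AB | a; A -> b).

No ε-productions.
After unit-elimination: S -> b | La | MS | SL; L -> b | La | SL; M -> a | ML.
TERM: introduce A -> a and substitute in every rule of length ≥2.

S -> b | LA | MS | SL; A -> a; L -> b | LA | SL; M -> a | ML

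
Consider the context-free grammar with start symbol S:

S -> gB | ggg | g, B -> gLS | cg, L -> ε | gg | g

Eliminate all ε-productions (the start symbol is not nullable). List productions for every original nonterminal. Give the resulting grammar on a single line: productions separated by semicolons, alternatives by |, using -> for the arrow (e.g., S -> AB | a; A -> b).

S -> g | gB | ggg; B -> cg | gS | gLS; L -> g | gg

Nullable set: {L}.
B -> gLS: L nullable, giving gLS | gS.
Drop L -> ε.
Unchanged (no nullable symbols): S -> g; S -> gB; S -> ggg; B -> cg; L -> g; L -> gg.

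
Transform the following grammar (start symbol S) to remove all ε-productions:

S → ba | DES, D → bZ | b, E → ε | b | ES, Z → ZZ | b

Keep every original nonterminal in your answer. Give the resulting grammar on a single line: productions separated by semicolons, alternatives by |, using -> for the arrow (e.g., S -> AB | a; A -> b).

Nullable set: {E}.
S -> DES: E nullable, giving DES | DS.
Drop E -> ε.
E -> ES: E nullable, giving ES | S.
Unchanged (no nullable symbols): S -> ba; D -> b; D -> bZ; E -> b; Z -> ZZ; Z -> b.

S -> DS | ba | DES; D -> b | bZ; E -> S | b | ES; Z -> b | ZZ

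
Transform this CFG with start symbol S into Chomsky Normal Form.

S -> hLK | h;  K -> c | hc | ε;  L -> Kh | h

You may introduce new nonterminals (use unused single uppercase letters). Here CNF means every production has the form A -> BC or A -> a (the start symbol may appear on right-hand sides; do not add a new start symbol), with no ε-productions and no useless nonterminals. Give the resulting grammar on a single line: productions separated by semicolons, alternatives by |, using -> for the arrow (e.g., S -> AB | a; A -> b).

Nullable: {K}; after ε-elimination: S -> h | hL | hLK; K -> c | hc; L -> h | Kh.
No unit productions to eliminate.
TERM: introduce B -> c, A -> h and substitute in every rule of length ≥2.
BIN: S -> ALK becomes S -> AC, C -> LK.

S -> h | AC | AL; A -> h; B -> c; C -> LK; K -> c | AB; L -> h | KA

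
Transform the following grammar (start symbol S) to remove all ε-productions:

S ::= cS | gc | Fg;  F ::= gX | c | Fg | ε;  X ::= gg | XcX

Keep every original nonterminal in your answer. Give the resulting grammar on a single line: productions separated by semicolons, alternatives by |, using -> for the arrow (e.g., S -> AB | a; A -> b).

Nullable set: {F}.
S -> Fg: F nullable, giving Fg | g.
Drop F -> ε.
F -> Fg: F nullable, giving Fg | g.
Unchanged (no nullable symbols): S -> cS; S -> gc; F -> c; F -> gX; X -> XcX; X -> gg.

S -> g | Fg | cS | gc; F -> c | g | Fg | gX; X -> gg | XcX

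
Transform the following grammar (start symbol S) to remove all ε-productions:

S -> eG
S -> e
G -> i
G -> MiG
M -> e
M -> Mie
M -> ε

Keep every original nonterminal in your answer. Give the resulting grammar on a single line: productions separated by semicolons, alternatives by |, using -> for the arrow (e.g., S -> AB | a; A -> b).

Nullable set: {M}.
G -> MiG: M nullable, giving MiG | iG.
Drop M -> ε.
M -> Mie: M nullable, giving Mie | ie.
Unchanged (no nullable symbols): S -> e; S -> eG; G -> i; M -> e.

S -> e | eG; G -> i | iG | MiG; M -> e | ie | Mie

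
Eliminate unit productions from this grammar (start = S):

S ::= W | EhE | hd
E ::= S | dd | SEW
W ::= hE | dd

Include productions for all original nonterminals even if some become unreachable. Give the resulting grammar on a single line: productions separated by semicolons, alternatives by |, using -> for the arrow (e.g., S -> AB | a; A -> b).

S -> dd | hE | hd | EhE; E -> dd | hE | hd | EhE | SEW; W -> dd | hE

Unit productions: E->S, S->W.
Unit pairs (A ⇒* B via units): (E,S), (E,W), (S,W).
S: inherits non-unit rules of {S, W} → EhE | dd | hE | hd.
E: inherits non-unit rules of {E, S, W} → EhE | SEW | dd | hE | hd.
W: inherits non-unit rules of {W} → dd | hE.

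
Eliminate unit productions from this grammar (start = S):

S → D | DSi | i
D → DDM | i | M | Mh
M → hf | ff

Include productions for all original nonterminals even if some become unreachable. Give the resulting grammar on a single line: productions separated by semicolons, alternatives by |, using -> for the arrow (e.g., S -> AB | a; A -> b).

S -> i | Mh | ff | hf | DDM | DSi; D -> i | Mh | ff | hf | DDM; M -> ff | hf

Unit productions: D->M, S->D.
Unit pairs (A ⇒* B via units): (D,M), (S,D), (S,M).
S: inherits non-unit rules of {D, M, S} → DDM | DSi | Mh | ff | hf | i.
D: inherits non-unit rules of {D, M} → DDM | Mh | ff | hf | i.
M: inherits non-unit rules of {M} → ff | hf.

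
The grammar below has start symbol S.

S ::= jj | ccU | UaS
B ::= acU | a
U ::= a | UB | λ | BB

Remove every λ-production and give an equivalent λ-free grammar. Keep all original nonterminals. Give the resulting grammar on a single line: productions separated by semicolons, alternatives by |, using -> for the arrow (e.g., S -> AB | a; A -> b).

Nullable set: {U}.
S -> UaS: U nullable, giving UaS | aS.
S -> ccU: U nullable, giving cc | ccU.
B -> acU: U nullable, giving ac | acU.
Drop U -> λ.
U -> UB: U nullable, giving B | UB.
Unchanged (no nullable symbols): S -> jj; B -> a; U -> BB; U -> a.

S -> aS | cc | jj | UaS | ccU; B -> a | ac | acU; U -> B | a | BB | UB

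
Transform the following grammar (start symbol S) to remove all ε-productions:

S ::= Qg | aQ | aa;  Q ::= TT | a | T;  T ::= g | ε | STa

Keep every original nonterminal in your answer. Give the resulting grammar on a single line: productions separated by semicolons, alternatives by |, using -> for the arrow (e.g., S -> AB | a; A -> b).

S -> a | g | Qg | aQ | aa; Q -> T | a | TT; T -> g | Sa | STa

Nullable set: {Q, T}.
S -> Qg: Q nullable, giving Qg | g.
S -> aQ: Q nullable, giving a | aQ.
Q -> T: T nullable, giving T.
Q -> TT: T, T nullable, giving T | TT.
Drop T -> ε.
T -> STa: T nullable, giving STa | Sa.
Unchanged (no nullable symbols): S -> aa; Q -> a; T -> g.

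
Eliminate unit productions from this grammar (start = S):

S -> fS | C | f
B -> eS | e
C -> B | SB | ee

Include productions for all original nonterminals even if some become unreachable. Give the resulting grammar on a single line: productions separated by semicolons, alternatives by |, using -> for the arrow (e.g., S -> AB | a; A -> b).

Unit productions: C->B, S->C.
Unit pairs (A ⇒* B via units): (C,B), (S,B), (S,C).
S: inherits non-unit rules of {B, C, S} → SB | e | eS | ee | f | fS.
B: inherits non-unit rules of {B} → e | eS.
C: inherits non-unit rules of {B, C} → SB | e | eS | ee.

S -> e | f | SB | eS | ee | fS; B -> e | eS; C -> e | SB | eS | ee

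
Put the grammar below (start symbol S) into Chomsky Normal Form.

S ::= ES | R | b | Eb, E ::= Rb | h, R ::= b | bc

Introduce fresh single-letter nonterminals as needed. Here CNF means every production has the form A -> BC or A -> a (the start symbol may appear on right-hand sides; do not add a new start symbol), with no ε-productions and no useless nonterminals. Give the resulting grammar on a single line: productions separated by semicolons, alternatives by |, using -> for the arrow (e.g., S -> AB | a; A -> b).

S -> b | AB | EA | ES; A -> b; B -> c; E -> h | RA; R -> b | AB

No ε-productions.
After unit-elimination: S -> b | ES | Eb | bc; E -> h | Rb; R -> b | bc.
TERM: introduce A -> b, B -> c and substitute in every rule of length ≥2.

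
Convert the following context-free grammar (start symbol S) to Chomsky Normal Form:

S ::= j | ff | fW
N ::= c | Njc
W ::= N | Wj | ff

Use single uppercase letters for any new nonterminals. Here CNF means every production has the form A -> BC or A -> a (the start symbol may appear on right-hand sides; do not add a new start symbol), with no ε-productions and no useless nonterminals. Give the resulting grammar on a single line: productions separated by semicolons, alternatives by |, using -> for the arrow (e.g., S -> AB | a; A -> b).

No ε-productions.
After unit-elimination: S -> j | fW | ff; N -> c | Njc; W -> c | Wj | ff | Njc.
TERM: introduce B -> c, C -> f, A -> j and substitute in every rule of length ≥2.
BIN: N -> NAB becomes N -> ND, D -> AB; W -> NAB becomes W -> NE, E -> AB.

S -> j | CC | CW; A -> j; B -> c; C -> f; D -> AB; E -> AB; N -> c | ND; W -> c | CC | NE | WA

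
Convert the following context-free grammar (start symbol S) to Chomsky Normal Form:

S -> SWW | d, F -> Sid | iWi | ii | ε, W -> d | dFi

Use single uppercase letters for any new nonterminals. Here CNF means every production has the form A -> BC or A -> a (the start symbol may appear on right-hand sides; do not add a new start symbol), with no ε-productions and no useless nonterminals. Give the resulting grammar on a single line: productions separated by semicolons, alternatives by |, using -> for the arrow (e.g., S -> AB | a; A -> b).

Nullable: {F}; after ε-elimination: S -> d | SWW; F -> ii | Sid | iWi; W -> d | di | dFi.
No unit productions to eliminate.
TERM: introduce B -> d, A -> i and substitute in every rule of length ≥2.
BIN: F -> AWA becomes F -> AC, C -> WA; F -> SAB becomes F -> SD, D -> AB; S -> SWW becomes S -> SE, E -> WW; W -> BFA becomes W -> BG, G -> FA.

S -> d | SE; A -> i; B -> d; C -> WA; D -> AB; E -> WW; F -> AA | AC | SD; G -> FA; W -> d | BA | BG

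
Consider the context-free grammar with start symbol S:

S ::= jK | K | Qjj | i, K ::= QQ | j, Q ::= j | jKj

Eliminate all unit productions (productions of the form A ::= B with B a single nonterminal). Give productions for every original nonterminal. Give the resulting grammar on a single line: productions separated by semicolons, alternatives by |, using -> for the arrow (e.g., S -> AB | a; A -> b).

Unit productions: S->K.
Unit pairs (A ⇒* B via units): (S,K).
S: inherits non-unit rules of {K, S} → QQ | Qjj | i | j | jK.
K: inherits non-unit rules of {K} → QQ | j.
Q: inherits non-unit rules of {Q} → j | jKj.

S -> i | j | QQ | jK | Qjj; K -> j | QQ; Q -> j | jKj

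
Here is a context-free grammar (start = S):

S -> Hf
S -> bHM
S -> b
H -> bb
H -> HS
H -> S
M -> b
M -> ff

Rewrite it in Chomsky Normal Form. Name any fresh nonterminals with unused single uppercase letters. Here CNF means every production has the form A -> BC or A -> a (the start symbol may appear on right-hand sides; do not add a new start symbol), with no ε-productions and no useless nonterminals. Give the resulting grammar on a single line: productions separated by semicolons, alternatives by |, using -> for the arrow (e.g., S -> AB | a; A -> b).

S -> b | BD | HA; A -> f; B -> b; C -> HM; D -> HM; H -> b | BB | BC | HA | HS; M -> b | AA

No ε-productions.
After unit-elimination: S -> b | Hf | bHM; H -> b | HS | Hf | bb | bHM; M -> b | ff.
TERM: introduce B -> b, A -> f and substitute in every rule of length ≥2.
BIN: H -> BHM becomes H -> BC, C -> HM; S -> BHM becomes S -> BD, D -> HM.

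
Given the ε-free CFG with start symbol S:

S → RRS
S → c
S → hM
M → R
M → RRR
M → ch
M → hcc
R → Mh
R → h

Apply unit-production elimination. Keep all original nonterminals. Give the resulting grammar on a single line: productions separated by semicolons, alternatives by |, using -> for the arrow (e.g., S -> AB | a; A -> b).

Unit productions: M->R.
Unit pairs (A ⇒* B via units): (M,R).
S: inherits non-unit rules of {S} → RRS | c | hM.
M: inherits non-unit rules of {M, R} → Mh | RRR | ch | h | hcc.
R: inherits non-unit rules of {R} → Mh | h.

S -> c | hM | RRS; M -> h | Mh | ch | RRR | hcc; R -> h | Mh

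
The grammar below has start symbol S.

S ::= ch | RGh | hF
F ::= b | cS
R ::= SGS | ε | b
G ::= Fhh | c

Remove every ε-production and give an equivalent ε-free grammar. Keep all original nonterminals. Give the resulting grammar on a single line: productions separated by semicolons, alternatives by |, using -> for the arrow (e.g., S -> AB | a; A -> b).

Nullable set: {R}.
S -> RGh: R nullable, giving Gh | RGh.
Drop R -> ε.
Unchanged (no nullable symbols): S -> ch; S -> hF; F -> b; F -> cS; G -> Fhh; G -> c; R -> SGS; R -> b.

S -> Gh | ch | hF | RGh; F -> b | cS; G -> c | Fhh; R -> b | SGS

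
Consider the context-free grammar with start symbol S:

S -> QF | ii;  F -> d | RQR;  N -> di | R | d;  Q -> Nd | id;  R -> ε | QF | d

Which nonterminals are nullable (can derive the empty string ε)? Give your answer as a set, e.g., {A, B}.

{N, R}

Directly nullable (have an ε-rule): {R}.
N is nullable via N -> R (every symbol on the right is already known nullable).
Not nullable: F, Q, S — each has a terminal in every rule's right-hand side or depends on a non-nullable symbol.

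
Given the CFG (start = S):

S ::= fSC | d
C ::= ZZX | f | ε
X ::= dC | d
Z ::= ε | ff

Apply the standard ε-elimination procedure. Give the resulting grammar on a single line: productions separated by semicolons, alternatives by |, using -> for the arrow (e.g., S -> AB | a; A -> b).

Nullable set: {C, Z}.
S -> fSC: C nullable, giving fS | fSC.
Drop C -> ε.
C -> ZZX: Z, Z nullable, giving X | ZX | ZZX.
X -> dC: C nullable, giving d | dC.
Drop Z -> ε.
Unchanged (no nullable symbols): S -> d; C -> f; X -> d; Z -> ff.

S -> d | fS | fSC; C -> X | f | ZX | ZZX; X -> d | dC; Z -> ff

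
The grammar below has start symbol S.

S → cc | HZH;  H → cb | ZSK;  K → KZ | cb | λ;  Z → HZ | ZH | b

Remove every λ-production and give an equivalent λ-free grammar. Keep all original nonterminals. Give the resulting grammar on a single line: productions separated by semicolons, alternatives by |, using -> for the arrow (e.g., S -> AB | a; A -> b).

S -> cc | HZH; H -> ZS | cb | ZSK; K -> Z | KZ | cb; Z -> b | HZ | ZH

Nullable set: {K}.
H -> ZSK: K nullable, giving ZS | ZSK.
Drop K -> λ.
K -> KZ: K nullable, giving KZ | Z.
Unchanged (no nullable symbols): S -> HZH; S -> cc; H -> cb; K -> cb; Z -> HZ; Z -> ZH; Z -> b.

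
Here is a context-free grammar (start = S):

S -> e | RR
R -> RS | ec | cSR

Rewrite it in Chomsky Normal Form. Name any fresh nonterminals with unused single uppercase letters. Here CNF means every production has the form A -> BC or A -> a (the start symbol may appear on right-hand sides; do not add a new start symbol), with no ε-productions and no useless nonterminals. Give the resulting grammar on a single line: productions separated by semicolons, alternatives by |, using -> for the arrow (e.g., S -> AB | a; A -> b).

S -> e | RR; A -> c; B -> e; C -> SR; R -> AC | BA | RS

No ε-productions.
No unit productions to eliminate.
TERM: introduce A -> c, B -> e and substitute in every rule of length ≥2.
BIN: R -> ASR becomes R -> AC, C -> SR.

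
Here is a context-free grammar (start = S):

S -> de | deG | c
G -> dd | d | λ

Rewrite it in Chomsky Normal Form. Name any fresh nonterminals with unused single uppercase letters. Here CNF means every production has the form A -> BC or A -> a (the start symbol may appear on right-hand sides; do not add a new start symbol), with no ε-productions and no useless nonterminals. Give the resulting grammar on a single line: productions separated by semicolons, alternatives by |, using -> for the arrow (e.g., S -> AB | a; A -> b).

Nullable: {G}; after ε-elimination: S -> c | de | deG; G -> d | dd.
No unit productions to eliminate.
TERM: introduce A -> d, B -> e and substitute in every rule of length ≥2.
BIN: S -> ABG becomes S -> AC, C -> BG.

S -> c | AB | AC; A -> d; B -> e; C -> BG; G -> d | AA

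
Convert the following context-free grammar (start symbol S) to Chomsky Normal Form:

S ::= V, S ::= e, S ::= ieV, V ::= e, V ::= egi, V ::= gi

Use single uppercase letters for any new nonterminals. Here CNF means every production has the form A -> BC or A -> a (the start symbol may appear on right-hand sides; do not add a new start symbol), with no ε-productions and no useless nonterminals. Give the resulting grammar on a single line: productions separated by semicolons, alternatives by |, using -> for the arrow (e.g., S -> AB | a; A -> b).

No ε-productions.
After unit-elimination: S -> e | gi | egi | ieV; V -> e | gi | egi.
TERM: introduce A -> e, B -> g, C -> i and substitute in every rule of length ≥2.
BIN: S -> ABC becomes S -> AD, D -> BC; S -> CAV becomes S -> CE, E -> AV; V -> ABC becomes V -> AF, F -> BC.

S -> e | AD | BC | CE; A -> e; B -> g; C -> i; D -> BC; E -> AV; F -> BC; V -> e | AF | BC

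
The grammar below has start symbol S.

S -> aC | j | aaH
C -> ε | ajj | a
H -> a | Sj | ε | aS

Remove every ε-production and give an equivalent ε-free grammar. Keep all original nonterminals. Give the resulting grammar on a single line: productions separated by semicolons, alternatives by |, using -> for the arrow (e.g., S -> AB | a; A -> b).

Nullable set: {C, H}.
S -> aC: C nullable, giving a | aC.
S -> aaH: H nullable, giving aa | aaH.
Drop C -> ε.
Drop H -> ε.
Unchanged (no nullable symbols): S -> j; C -> a; C -> ajj; H -> Sj; H -> a; H -> aS.

S -> a | j | aC | aa | aaH; C -> a | ajj; H -> a | Sj | aS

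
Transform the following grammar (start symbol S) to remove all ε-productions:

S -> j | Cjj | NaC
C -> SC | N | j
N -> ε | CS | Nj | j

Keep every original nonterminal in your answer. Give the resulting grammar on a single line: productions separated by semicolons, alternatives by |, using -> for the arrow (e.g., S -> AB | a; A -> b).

Nullable set: {C, N}.
S -> Cjj: C nullable, giving Cjj | jj.
S -> NaC: N, C nullable, giving Na | NaC | a | aC.
C -> N: N nullable, giving N.
C -> SC: C nullable, giving S | SC.
Drop N -> ε.
N -> CS: C nullable, giving CS | S.
N -> Nj: N nullable, giving Nj | j.
Unchanged (no nullable symbols): S -> j; C -> j; N -> j.

S -> a | j | Na | aC | jj | Cjj | NaC; C -> N | S | j | SC; N -> S | j | CS | Nj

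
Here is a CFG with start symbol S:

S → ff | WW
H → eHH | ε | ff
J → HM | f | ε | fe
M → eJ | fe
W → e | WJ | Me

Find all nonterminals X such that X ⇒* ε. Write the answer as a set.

{H, J}

Directly nullable (have an ε-rule): {H, J}.
Not nullable: M, S, W — each has a terminal in every rule's right-hand side or depends on a non-nullable symbol.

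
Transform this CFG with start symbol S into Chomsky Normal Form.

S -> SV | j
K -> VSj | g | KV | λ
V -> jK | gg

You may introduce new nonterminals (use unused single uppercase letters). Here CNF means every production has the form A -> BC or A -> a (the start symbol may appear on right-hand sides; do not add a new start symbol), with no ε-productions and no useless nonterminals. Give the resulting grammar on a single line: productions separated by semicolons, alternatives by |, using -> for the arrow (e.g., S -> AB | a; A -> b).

S -> j | SV; A -> j; B -> g; C -> SA; K -> g | j | AK | BB | KV | VC; V -> j | AK | BB

Nullable: {K}; after ε-elimination: S -> j | SV; K -> V | g | KV | VSj; V -> j | gg | jK.
After unit-elimination: S -> j | SV; K -> g | j | KV | gg | jK | VSj; V -> j | gg | jK.
TERM: introduce B -> g, A -> j and substitute in every rule of length ≥2.
BIN: K -> VSA becomes K -> VC, C -> SA.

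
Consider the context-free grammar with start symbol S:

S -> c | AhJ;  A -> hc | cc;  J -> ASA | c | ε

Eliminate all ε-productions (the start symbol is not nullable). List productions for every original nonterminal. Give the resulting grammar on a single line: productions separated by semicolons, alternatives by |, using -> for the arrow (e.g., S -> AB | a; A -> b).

S -> c | Ah | AhJ; A -> cc | hc; J -> c | ASA

Nullable set: {J}.
S -> AhJ: J nullable, giving Ah | AhJ.
Drop J -> ε.
Unchanged (no nullable symbols): S -> c; A -> cc; A -> hc; J -> ASA; J -> c.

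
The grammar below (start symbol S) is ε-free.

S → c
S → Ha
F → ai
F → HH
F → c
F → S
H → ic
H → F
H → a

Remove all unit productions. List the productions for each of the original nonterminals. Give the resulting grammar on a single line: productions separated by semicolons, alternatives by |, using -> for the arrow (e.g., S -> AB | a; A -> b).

Unit productions: F->S, H->F.
Unit pairs (A ⇒* B via units): (F,S), (H,F), (H,S).
S: inherits non-unit rules of {S} → Ha | c.
F: inherits non-unit rules of {F, S} → HH | Ha | ai | c.
H: inherits non-unit rules of {F, H, S} → HH | Ha | a | ai | c | ic.

S -> c | Ha; F -> c | HH | Ha | ai; H -> a | c | HH | Ha | ai | ic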